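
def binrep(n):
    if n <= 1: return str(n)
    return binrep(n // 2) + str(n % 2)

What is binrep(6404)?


binrep(6404) = binrep(3202) + '0'
binrep(3202) = binrep(1601) + '0'
binrep(1601) = binrep(800) + '1'
binrep(800) = binrep(400) + '0'
binrep(400) = binrep(200) + '0'
binrep(200) = binrep(100) + '0'
binrep(100) = binrep(50) + '0'
binrep(50) = binrep(25) + '0'
binrep(25) = binrep(12) + '1'
binrep(12) = binrep(6) + '0'
binrep(6) = binrep(3) + '0'
binrep(3) = binrep(1) + '1'
binrep(1) = '1'  (base case)
Concatenating: '1' + '1' + '0' + '0' + '1' + '0' + '0' + '0' + '0' + '0' + '1' + '0' + '0' = '1100100000100'

1100100000100


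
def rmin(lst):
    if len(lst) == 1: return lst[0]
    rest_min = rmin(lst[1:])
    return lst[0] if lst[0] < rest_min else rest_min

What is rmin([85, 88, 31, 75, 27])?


rmin([85, 88, 31, 75, 27]): compare 85 with rmin([88, 31, 75, 27])
rmin([88, 31, 75, 27]): compare 88 with rmin([31, 75, 27])
rmin([31, 75, 27]): compare 31 with rmin([75, 27])
rmin([75, 27]): compare 75 with rmin([27])
rmin([27]) = 27  (base case)
Compare 75 with 27 -> 27
Compare 31 with 27 -> 27
Compare 88 with 27 -> 27
Compare 85 with 27 -> 27

27


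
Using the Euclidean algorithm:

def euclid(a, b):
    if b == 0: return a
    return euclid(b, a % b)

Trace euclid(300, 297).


euclid(300, 297) = euclid(297, 3)
euclid(297, 3) = euclid(3, 0)
euclid(3, 0) = 3  (base case)

3


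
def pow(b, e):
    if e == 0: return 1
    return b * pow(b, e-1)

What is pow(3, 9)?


pow(3, 9)
= 3 * pow(3, 8)
= 3 * 3 * pow(3, 7)
= 3 * 3 * 3 * pow(3, 6)
= 3 * 3 * 3 * 3 * pow(3, 5)
= 3 * 3 * 3 * 3 * 3 * pow(3, 4)
= 3 * 3 * 3 * 3 * 3 * 3 * pow(3, 3)
= 3 * 3 * 3 * 3 * 3 * 3 * 3 * pow(3, 2)
= 3 * 3 * 3 * 3 * 3 * 3 * 3 * 3 * pow(3, 1)
= 3 * 3 * 3 * 3 * 3 * 3 * 3 * 3 * 3 * pow(3, 0)
= 3 * 3 * 3 * 3 * 3 * 3 * 3 * 3 * 3 * 1
= 19683

19683


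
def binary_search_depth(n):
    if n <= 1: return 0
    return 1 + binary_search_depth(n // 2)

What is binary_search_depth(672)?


672 / 2 = 336
336 / 2 = 168
168 / 2 = 84
84 / 2 = 42
42 / 2 = 21
21 / 2 = 10
10 / 2 = 5
5 / 2 = 2
2 / 2 = 1
Reached 1 after 9 halvings

9


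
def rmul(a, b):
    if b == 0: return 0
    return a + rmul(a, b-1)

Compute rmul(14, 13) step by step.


rmul(14, 13) = 14 + rmul(14, 12)
rmul(14, 12) = 14 + rmul(14, 11)
rmul(14, 11) = 14 + rmul(14, 10)
rmul(14, 10) = 14 + rmul(14, 9)
rmul(14, 9) = 14 + rmul(14, 8)
rmul(14, 8) = 14 + rmul(14, 7)
rmul(14, 7) = 14 + rmul(14, 6)
rmul(14, 6) = 14 + rmul(14, 5)
rmul(14, 5) = 14 + rmul(14, 4)
rmul(14, 4) = 14 + rmul(14, 3)
rmul(14, 3) = 14 + rmul(14, 2)
rmul(14, 2) = 14 + rmul(14, 1)
rmul(14, 1) = 14 + rmul(14, 0)
rmul(14, 0) = 0  (base case)
Total: 14 + 14 + 14 + 14 + 14 + 14 + 14 + 14 + 14 + 14 + 14 + 14 + 14 + 0 = 182

182


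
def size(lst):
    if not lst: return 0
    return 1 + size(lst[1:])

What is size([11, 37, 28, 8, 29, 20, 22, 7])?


size([11, 37, 28, 8, 29, 20, 22, 7]) = 1 + size([37, 28, 8, 29, 20, 22, 7])
size([37, 28, 8, 29, 20, 22, 7]) = 1 + size([28, 8, 29, 20, 22, 7])
size([28, 8, 29, 20, 22, 7]) = 1 + size([8, 29, 20, 22, 7])
size([8, 29, 20, 22, 7]) = 1 + size([29, 20, 22, 7])
size([29, 20, 22, 7]) = 1 + size([20, 22, 7])
size([20, 22, 7]) = 1 + size([22, 7])
size([22, 7]) = 1 + size([7])
size([7]) = 1 + size([])
size([]) = 0  (base case)
Unwinding: 1 + 1 + 1 + 1 + 1 + 1 + 1 + 1 + 0 = 8

8


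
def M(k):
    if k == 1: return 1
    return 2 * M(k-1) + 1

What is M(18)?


M(18) = 2 * M(17) + 1
M(17) = 2 * M(16) + 1
M(16) = 2 * M(15) + 1
M(15) = 2 * M(14) + 1
M(14) = 2 * M(13) + 1
M(13) = 2 * M(12) + 1
M(12) = 2 * M(11) + 1
M(11) = 2 * M(10) + 1
M(10) = 2 * M(9) + 1
M(9) = 2 * M(8) + 1
M(8) = 2 * M(7) + 1
M(7) = 2 * M(6) + 1
M(6) = 2 * M(5) + 1
M(5) = 2 * M(4) + 1
M(4) = 2 * M(3) + 1
M(3) = 2 * M(2) + 1
M(2) = 2 * M(1) + 1
M(1) = 1  (base case)
M(2) = 2 * 1 + 1 = 3
M(3) = 2 * 3 + 1 = 7
M(4) = 2 * 7 + 1 = 15
M(5) = 2 * 15 + 1 = 31
M(6) = 2 * 31 + 1 = 63
M(7) = 2 * 63 + 1 = 127
M(8) = 2 * 127 + 1 = 255
M(9) = 2 * 255 + 1 = 511
M(10) = 2 * 511 + 1 = 1023
M(11) = 2 * 1023 + 1 = 2047
M(12) = 2 * 2047 + 1 = 4095
M(13) = 2 * 4095 + 1 = 8191
M(14) = 2 * 8191 + 1 = 16383
M(15) = 2 * 16383 + 1 = 32767
M(16) = 2 * 32767 + 1 = 65535
M(17) = 2 * 65535 + 1 = 131071
M(18) = 2 * 131071 + 1 = 262143

262143


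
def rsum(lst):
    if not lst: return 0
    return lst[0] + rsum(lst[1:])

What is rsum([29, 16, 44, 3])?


rsum([29, 16, 44, 3]) = 29 + rsum([16, 44, 3])
rsum([16, 44, 3]) = 16 + rsum([44, 3])
rsum([44, 3]) = 44 + rsum([3])
rsum([3]) = 3 + rsum([])
rsum([]) = 0  (base case)
Total: 29 + 16 + 44 + 3 + 0 = 92

92


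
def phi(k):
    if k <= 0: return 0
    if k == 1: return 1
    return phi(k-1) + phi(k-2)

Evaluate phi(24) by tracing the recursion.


Computing phi(24) bottom-up:
phi(0) = 0
phi(1) = 1
phi(2) = phi(1) + phi(0) = 1 + 0 = 1
phi(3) = phi(2) + phi(1) = 1 + 1 = 2
phi(4) = phi(3) + phi(2) = 2 + 1 = 3
phi(5) = phi(4) + phi(3) = 3 + 2 = 5
phi(6) = phi(5) + phi(4) = 5 + 3 = 8
phi(7) = phi(6) + phi(5) = 8 + 5 = 13
phi(8) = phi(7) + phi(6) = 13 + 8 = 21
phi(9) = phi(8) + phi(7) = 21 + 13 = 34
phi(10) = phi(9) + phi(8) = 34 + 21 = 55
phi(11) = phi(10) + phi(9) = 55 + 34 = 89
phi(12) = phi(11) + phi(10) = 89 + 55 = 144
phi(13) = phi(12) + phi(11) = 144 + 89 = 233
phi(14) = phi(13) + phi(12) = 233 + 144 = 377
phi(15) = phi(14) + phi(13) = 377 + 233 = 610
phi(16) = phi(15) + phi(14) = 610 + 377 = 987
phi(17) = phi(16) + phi(15) = 987 + 610 = 1597
phi(18) = phi(17) + phi(16) = 1597 + 987 = 2584
phi(19) = phi(18) + phi(17) = 2584 + 1597 = 4181
phi(20) = phi(19) + phi(18) = 4181 + 2584 = 6765
phi(21) = phi(20) + phi(19) = 6765 + 4181 = 10946
phi(22) = phi(21) + phi(20) = 10946 + 6765 = 17711
phi(23) = phi(22) + phi(21) = 17711 + 10946 = 28657
phi(24) = phi(23) + phi(22) = 28657 + 17711 = 46368

46368


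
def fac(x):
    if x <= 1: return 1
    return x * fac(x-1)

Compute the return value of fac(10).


fac(10)
= 10 * fac(9)
= 10 * 9 * fac(8)
= 10 * 9 * 8 * fac(7)
= 10 * 9 * 8 * 7 * fac(6)
= 10 * 9 * 8 * 7 * 6 * fac(5)
= 10 * 9 * 8 * 7 * 6 * 5 * fac(4)
= 10 * 9 * 8 * 7 * 6 * 5 * 4 * fac(3)
= 10 * 9 * 8 * 7 * 6 * 5 * 4 * 3 * fac(2)
= 10 * 9 * 8 * 7 * 6 * 5 * 4 * 3 * 2 * fac(1)
= 10 * 9 * 8 * 7 * 6 * 5 * 4 * 3 * 2 * 1
= 3628800

3628800


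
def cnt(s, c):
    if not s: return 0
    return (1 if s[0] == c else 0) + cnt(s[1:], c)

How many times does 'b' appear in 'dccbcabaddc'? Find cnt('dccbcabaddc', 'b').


s[0]='d' != 'b' -> 0
s[0]='c' != 'b' -> 0
s[0]='c' != 'b' -> 0
s[0]='b' == 'b' -> 1
s[0]='c' != 'b' -> 0
s[0]='a' != 'b' -> 0
s[0]='b' == 'b' -> 1
s[0]='a' != 'b' -> 0
s[0]='d' != 'b' -> 0
s[0]='d' != 'b' -> 0
s[0]='c' != 'b' -> 0
Sum: 0 + 0 + 0 + 1 + 0 + 0 + 1 + 0 + 0 + 0 + 0 = 2

2


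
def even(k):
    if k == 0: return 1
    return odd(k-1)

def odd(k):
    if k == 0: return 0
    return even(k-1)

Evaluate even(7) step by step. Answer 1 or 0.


even(7) = odd(6)
odd(6) = even(5)
even(5) = odd(4)
odd(4) = even(3)
even(3) = odd(2)
odd(2) = even(1)
even(1) = odd(0)
odd(0) = 0  (base case)
Result: 0

0


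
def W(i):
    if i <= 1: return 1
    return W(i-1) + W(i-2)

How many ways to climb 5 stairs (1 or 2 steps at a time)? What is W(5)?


Building up from base cases:
W(0) = 1
W(1) = 1
W(2) = W(1) + W(0) = 1 + 1 = 2
W(3) = W(2) + W(1) = 2 + 1 = 3
W(4) = W(3) + W(2) = 3 + 2 = 5
W(5) = W(4) + W(3) = 5 + 3 = 8

8


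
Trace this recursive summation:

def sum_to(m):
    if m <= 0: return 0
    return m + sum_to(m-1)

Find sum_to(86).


sum_to(86)
= 86 + 85 + 84 + 83 + 82 + 81 + 80 + 79 + 78 + 77 + 76 + 75 + 74 + 73 + 72 + 71 + 70 + 69 + 68 + 67 + 66 + 65 + 64 + 63 + 62 + 61 + 60 + 59 + 58 + 57 + 56 + 55 + 54 + 53 + 52 + 51 + 50 + 49 + 48 + 47 + 46 + 45 + 44 + 43 + 42 + 41 + 40 + 39 + 38 + 37 + 36 + 35 + 34 + 33 + 32 + 31 + 30 + 29 + 28 + 27 + 26 + 25 + 24 + 23 + 22 + 21 + 20 + 19 + 18 + 17 + 16 + 15 + 14 + 13 + 12 + 11 + 10 + 9 + 8 + 7 + 6 + 5 + 4 + 3 + 2 + 1 + sum_to(0)
= 86 + 85 + 84 + 83 + 82 + 81 + 80 + 79 + 78 + 77 + 76 + 75 + 74 + 73 + 72 + 71 + 70 + 69 + 68 + 67 + 66 + 65 + 64 + 63 + 62 + 61 + 60 + 59 + 58 + 57 + 56 + 55 + 54 + 53 + 52 + 51 + 50 + 49 + 48 + 47 + 46 + 45 + 44 + 43 + 42 + 41 + 40 + 39 + 38 + 37 + 36 + 35 + 34 + 33 + 32 + 31 + 30 + 29 + 28 + 27 + 26 + 25 + 24 + 23 + 22 + 21 + 20 + 19 + 18 + 17 + 16 + 15 + 14 + 13 + 12 + 11 + 10 + 9 + 8 + 7 + 6 + 5 + 4 + 3 + 2 + 1 + 0
= 3741

3741


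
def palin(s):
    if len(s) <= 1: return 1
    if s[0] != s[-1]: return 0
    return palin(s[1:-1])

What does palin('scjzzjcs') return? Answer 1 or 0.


palin('scjzzjcs'): s[0]='s' == s[-1]='s' -> check palin('cjzzjc')
palin('cjzzjc'): s[0]='c' == s[-1]='c' -> check palin('jzzj')
palin('jzzj'): s[0]='j' == s[-1]='j' -> check palin('zz')
palin('zz'): s[0]='z' == s[-1]='z' -> check palin('')
palin(''): len <= 1 -> return 1  (base case)
Result: 1 (palindrome)

1


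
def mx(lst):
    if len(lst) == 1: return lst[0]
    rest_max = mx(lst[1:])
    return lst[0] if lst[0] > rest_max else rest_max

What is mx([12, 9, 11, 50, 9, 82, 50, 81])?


mx([12, 9, 11, 50, 9, 82, 50, 81]): compare 12 with mx([9, 11, 50, 9, 82, 50, 81])
mx([9, 11, 50, 9, 82, 50, 81]): compare 9 with mx([11, 50, 9, 82, 50, 81])
mx([11, 50, 9, 82, 50, 81]): compare 11 with mx([50, 9, 82, 50, 81])
mx([50, 9, 82, 50, 81]): compare 50 with mx([9, 82, 50, 81])
mx([9, 82, 50, 81]): compare 9 with mx([82, 50, 81])
mx([82, 50, 81]): compare 82 with mx([50, 81])
mx([50, 81]): compare 50 with mx([81])
mx([81]) = 81  (base case)
Compare 50 with 81 -> 81
Compare 82 with 81 -> 82
Compare 9 with 82 -> 82
Compare 50 with 82 -> 82
Compare 11 with 82 -> 82
Compare 9 with 82 -> 82
Compare 12 with 82 -> 82

82


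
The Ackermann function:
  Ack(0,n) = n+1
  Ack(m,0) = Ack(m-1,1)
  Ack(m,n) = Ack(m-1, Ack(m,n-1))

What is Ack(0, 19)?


Ack(0, 19) = 20
Result: Ack(0, 19) = 20

20


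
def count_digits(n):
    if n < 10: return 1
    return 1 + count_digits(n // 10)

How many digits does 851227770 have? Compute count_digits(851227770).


count_digits(851227770) = 1 + count_digits(85122777)
count_digits(85122777) = 1 + count_digits(8512277)
count_digits(8512277) = 1 + count_digits(851227)
count_digits(851227) = 1 + count_digits(85122)
count_digits(85122) = 1 + count_digits(8512)
count_digits(8512) = 1 + count_digits(851)
count_digits(851) = 1 + count_digits(85)
count_digits(85) = 1 + count_digits(8)
count_digits(8) = 1  (base case: 8 < 10)
Unwinding: 1 + 1 + 1 + 1 + 1 + 1 + 1 + 1 + 1 = 9

9


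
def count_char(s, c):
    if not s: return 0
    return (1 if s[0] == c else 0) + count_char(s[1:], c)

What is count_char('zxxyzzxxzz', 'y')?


s[0]='z' != 'y' -> 0
s[0]='x' != 'y' -> 0
s[0]='x' != 'y' -> 0
s[0]='y' == 'y' -> 1
s[0]='z' != 'y' -> 0
s[0]='z' != 'y' -> 0
s[0]='x' != 'y' -> 0
s[0]='x' != 'y' -> 0
s[0]='z' != 'y' -> 0
s[0]='z' != 'y' -> 0
Sum: 0 + 0 + 0 + 1 + 0 + 0 + 0 + 0 + 0 + 0 = 1

1


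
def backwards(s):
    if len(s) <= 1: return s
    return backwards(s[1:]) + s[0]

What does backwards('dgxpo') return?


backwards('dgxpo') = backwards('gxpo') + 'd'
backwards('gxpo') = backwards('xpo') + 'g'
backwards('xpo') = backwards('po') + 'x'
backwards('po') = backwards('o') + 'p'
backwards('o') = 'o'  (base case)
Concatenating: 'o' + 'p' + 'x' + 'g' + 'd' = 'opxgd'

opxgd


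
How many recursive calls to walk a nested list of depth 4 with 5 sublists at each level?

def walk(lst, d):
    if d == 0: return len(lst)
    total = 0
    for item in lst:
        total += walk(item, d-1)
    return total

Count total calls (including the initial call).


At depth 0 (root): 1 call
At depth 1: each of 1 parents calls walk on 5 children = 5 calls
At depth 2: each of 5 parents calls walk on 5 children = 25 calls
At depth 3: each of 25 parents calls walk on 5 children = 125 calls
At depth 4: each of 125 parents calls walk on 5 children = 625 calls
Total: 1 + 5 + 25 + 125 + 625 = 781

781


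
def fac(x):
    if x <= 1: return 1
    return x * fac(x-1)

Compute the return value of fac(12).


fac(12)
= 12 * fac(11)
= 12 * 11 * fac(10)
= 12 * 11 * 10 * fac(9)
= 12 * 11 * 10 * 9 * fac(8)
= 12 * 11 * 10 * 9 * 8 * fac(7)
= 12 * 11 * 10 * 9 * 8 * 7 * fac(6)
= 12 * 11 * 10 * 9 * 8 * 7 * 6 * fac(5)
= 12 * 11 * 10 * 9 * 8 * 7 * 6 * 5 * fac(4)
= 12 * 11 * 10 * 9 * 8 * 7 * 6 * 5 * 4 * fac(3)
= 12 * 11 * 10 * 9 * 8 * 7 * 6 * 5 * 4 * 3 * fac(2)
= 12 * 11 * 10 * 9 * 8 * 7 * 6 * 5 * 4 * 3 * 2 * fac(1)
= 12 * 11 * 10 * 9 * 8 * 7 * 6 * 5 * 4 * 3 * 2 * 1
= 479001600

479001600


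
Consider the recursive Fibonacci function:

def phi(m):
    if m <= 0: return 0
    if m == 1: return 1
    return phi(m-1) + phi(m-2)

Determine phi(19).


Computing phi(19) bottom-up:
phi(0) = 0
phi(1) = 1
phi(2) = phi(1) + phi(0) = 1 + 0 = 1
phi(3) = phi(2) + phi(1) = 1 + 1 = 2
phi(4) = phi(3) + phi(2) = 2 + 1 = 3
phi(5) = phi(4) + phi(3) = 3 + 2 = 5
phi(6) = phi(5) + phi(4) = 5 + 3 = 8
phi(7) = phi(6) + phi(5) = 8 + 5 = 13
phi(8) = phi(7) + phi(6) = 13 + 8 = 21
phi(9) = phi(8) + phi(7) = 21 + 13 = 34
phi(10) = phi(9) + phi(8) = 34 + 21 = 55
phi(11) = phi(10) + phi(9) = 55 + 34 = 89
phi(12) = phi(11) + phi(10) = 89 + 55 = 144
phi(13) = phi(12) + phi(11) = 144 + 89 = 233
phi(14) = phi(13) + phi(12) = 233 + 144 = 377
phi(15) = phi(14) + phi(13) = 377 + 233 = 610
phi(16) = phi(15) + phi(14) = 610 + 377 = 987
phi(17) = phi(16) + phi(15) = 987 + 610 = 1597
phi(18) = phi(17) + phi(16) = 1597 + 987 = 2584
phi(19) = phi(18) + phi(17) = 2584 + 1597 = 4181

4181


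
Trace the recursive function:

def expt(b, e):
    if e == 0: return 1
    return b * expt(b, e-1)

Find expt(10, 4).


expt(10, 4)
= 10 * expt(10, 3)
= 10 * 10 * expt(10, 2)
= 10 * 10 * 10 * expt(10, 1)
= 10 * 10 * 10 * 10 * expt(10, 0)
= 10 * 10 * 10 * 10 * 1
= 10000

10000


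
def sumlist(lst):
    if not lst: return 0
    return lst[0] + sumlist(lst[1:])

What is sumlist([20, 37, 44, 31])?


sumlist([20, 37, 44, 31]) = 20 + sumlist([37, 44, 31])
sumlist([37, 44, 31]) = 37 + sumlist([44, 31])
sumlist([44, 31]) = 44 + sumlist([31])
sumlist([31]) = 31 + sumlist([])
sumlist([]) = 0  (base case)
Total: 20 + 37 + 44 + 31 + 0 = 132

132


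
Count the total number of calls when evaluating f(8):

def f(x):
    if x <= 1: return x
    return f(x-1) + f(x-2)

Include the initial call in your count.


Let C(n) = total calls for f(n)
C(0) = 1, C(1) = 1
C(2) = 1 + C(1) + C(0) = 1 + 1 + 1 = 3
C(3) = 1 + C(2) + C(1) = 1 + 3 + 1 = 5
C(4) = 1 + C(3) + C(2) = 1 + 5 + 3 = 9
C(5) = 1 + C(4) + C(3) = 1 + 9 + 5 = 15
C(6) = 1 + C(5) + C(4) = 1 + 15 + 9 = 25
C(7) = 1 + C(6) + C(5) = 1 + 25 + 15 = 41
C(8) = 1 + C(7) + C(6) = 1 + 41 + 25 = 67

67


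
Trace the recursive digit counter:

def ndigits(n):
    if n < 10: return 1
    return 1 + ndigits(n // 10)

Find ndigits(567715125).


ndigits(567715125) = 1 + ndigits(56771512)
ndigits(56771512) = 1 + ndigits(5677151)
ndigits(5677151) = 1 + ndigits(567715)
ndigits(567715) = 1 + ndigits(56771)
ndigits(56771) = 1 + ndigits(5677)
ndigits(5677) = 1 + ndigits(567)
ndigits(567) = 1 + ndigits(56)
ndigits(56) = 1 + ndigits(5)
ndigits(5) = 1  (base case: 5 < 10)
Unwinding: 1 + 1 + 1 + 1 + 1 + 1 + 1 + 1 + 1 = 9

9


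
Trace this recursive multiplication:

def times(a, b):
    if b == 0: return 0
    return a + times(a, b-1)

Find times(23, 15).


times(23, 15) = 23 + times(23, 14)
times(23, 14) = 23 + times(23, 13)
times(23, 13) = 23 + times(23, 12)
times(23, 12) = 23 + times(23, 11)
times(23, 11) = 23 + times(23, 10)
times(23, 10) = 23 + times(23, 9)
times(23, 9) = 23 + times(23, 8)
times(23, 8) = 23 + times(23, 7)
times(23, 7) = 23 + times(23, 6)
times(23, 6) = 23 + times(23, 5)
times(23, 5) = 23 + times(23, 4)
times(23, 4) = 23 + times(23, 3)
times(23, 3) = 23 + times(23, 2)
times(23, 2) = 23 + times(23, 1)
times(23, 1) = 23 + times(23, 0)
times(23, 0) = 0  (base case)
Total: 23 + 23 + 23 + 23 + 23 + 23 + 23 + 23 + 23 + 23 + 23 + 23 + 23 + 23 + 23 + 0 = 345

345


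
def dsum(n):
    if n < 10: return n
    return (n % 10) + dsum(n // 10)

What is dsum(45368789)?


dsum(45368789) = 9 + dsum(4536878)
dsum(4536878) = 8 + dsum(453687)
dsum(453687) = 7 + dsum(45368)
dsum(45368) = 8 + dsum(4536)
dsum(4536) = 6 + dsum(453)
dsum(453) = 3 + dsum(45)
dsum(45) = 5 + dsum(4)
dsum(4) = 4  (base case)
Total: 9 + 8 + 7 + 8 + 6 + 3 + 5 + 4 = 50

50


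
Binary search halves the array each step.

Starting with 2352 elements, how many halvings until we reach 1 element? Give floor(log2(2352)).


2352 / 2 = 1176
1176 / 2 = 588
588 / 2 = 294
294 / 2 = 147
147 / 2 = 73
73 / 2 = 36
36 / 2 = 18
18 / 2 = 9
9 / 2 = 4
4 / 2 = 2
2 / 2 = 1
Reached 1 after 11 halvings

11


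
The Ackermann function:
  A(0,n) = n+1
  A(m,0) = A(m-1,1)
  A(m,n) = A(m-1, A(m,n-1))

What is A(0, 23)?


A(0, 23) = 24
Result: A(0, 23) = 24

24


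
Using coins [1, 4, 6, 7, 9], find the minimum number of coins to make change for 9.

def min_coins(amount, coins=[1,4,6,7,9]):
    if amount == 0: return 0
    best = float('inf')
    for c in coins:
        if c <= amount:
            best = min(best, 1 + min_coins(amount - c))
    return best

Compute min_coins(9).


Building up with DP:
min_coins(0) = 0
min_coins(1) = min(1+min_coins(0)=1+0=1) = 1
min_coins(2) = min(1+min_coins(1)=1+1=2) = 2
min_coins(3) = min(1+min_coins(2)=1+2=3) = 3
min_coins(4) = min(1+min_coins(3)=1+3=4, 1+min_coins(0)=1+0=1) = 1
min_coins(5) = min(1+min_coins(4)=1+1=2, 1+min_coins(1)=1+1=2) = 2
min_coins(6) = min(1+min_coins(5)=1+2=3, 1+min_coins(2)=1+2=3, 1+min_coins(0)=1+0=1) = 1
min_coins(7) = min(1+min_coins(6)=1+1=2, 1+min_coins(3)=1+3=4, 1+min_coins(1)=1+1=2, 1+min_coins(0)=1+0=1) = 1
min_coins(8) = min(1+min_coins(7)=1+1=2, 1+min_coins(4)=1+1=2, 1+min_coins(2)=1+2=3, 1+min_coins(1)=1+1=2) = 2
min_coins(9) = min(1+min_coins(8)=1+2=3, 1+min_coins(5)=1+2=3, 1+min_coins(3)=1+3=4, 1+min_coins(2)=1+2=3, 1+min_coins(0)=1+0=1) = 1

1


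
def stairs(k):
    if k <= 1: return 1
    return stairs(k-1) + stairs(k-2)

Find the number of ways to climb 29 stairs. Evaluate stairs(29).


Building up from base cases:
stairs(0) = 1
stairs(1) = 1
stairs(2) = stairs(1) + stairs(0) = 1 + 1 = 2
stairs(3) = stairs(2) + stairs(1) = 2 + 1 = 3
stairs(4) = stairs(3) + stairs(2) = 3 + 2 = 5
stairs(5) = stairs(4) + stairs(3) = 5 + 3 = 8
stairs(6) = stairs(5) + stairs(4) = 8 + 5 = 13
stairs(7) = stairs(6) + stairs(5) = 13 + 8 = 21
stairs(8) = stairs(7) + stairs(6) = 21 + 13 = 34
stairs(9) = stairs(8) + stairs(7) = 34 + 21 = 55
stairs(10) = stairs(9) + stairs(8) = 55 + 34 = 89
stairs(11) = stairs(10) + stairs(9) = 89 + 55 = 144
stairs(12) = stairs(11) + stairs(10) = 144 + 89 = 233
stairs(13) = stairs(12) + stairs(11) = 233 + 144 = 377
stairs(14) = stairs(13) + stairs(12) = 377 + 233 = 610
stairs(15) = stairs(14) + stairs(13) = 610 + 377 = 987
stairs(16) = stairs(15) + stairs(14) = 987 + 610 = 1597
stairs(17) = stairs(16) + stairs(15) = 1597 + 987 = 2584
stairs(18) = stairs(17) + stairs(16) = 2584 + 1597 = 4181
stairs(19) = stairs(18) + stairs(17) = 4181 + 2584 = 6765
stairs(20) = stairs(19) + stairs(18) = 6765 + 4181 = 10946
stairs(21) = stairs(20) + stairs(19) = 10946 + 6765 = 17711
stairs(22) = stairs(21) + stairs(20) = 17711 + 10946 = 28657
stairs(23) = stairs(22) + stairs(21) = 28657 + 17711 = 46368
stairs(24) = stairs(23) + stairs(22) = 46368 + 28657 = 75025
stairs(25) = stairs(24) + stairs(23) = 75025 + 46368 = 121393
stairs(26) = stairs(25) + stairs(24) = 121393 + 75025 = 196418
stairs(27) = stairs(26) + stairs(25) = 196418 + 121393 = 317811
stairs(28) = stairs(27) + stairs(26) = 317811 + 196418 = 514229
stairs(29) = stairs(28) + stairs(27) = 514229 + 317811 = 832040

832040


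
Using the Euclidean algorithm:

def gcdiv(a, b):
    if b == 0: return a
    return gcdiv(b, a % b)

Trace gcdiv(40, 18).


gcdiv(40, 18) = gcdiv(18, 4)
gcdiv(18, 4) = gcdiv(4, 2)
gcdiv(4, 2) = gcdiv(2, 0)
gcdiv(2, 0) = 2  (base case)

2


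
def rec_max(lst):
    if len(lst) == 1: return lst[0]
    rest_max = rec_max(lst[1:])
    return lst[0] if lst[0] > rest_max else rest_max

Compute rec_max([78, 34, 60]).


rec_max([78, 34, 60]): compare 78 with rec_max([34, 60])
rec_max([34, 60]): compare 34 with rec_max([60])
rec_max([60]) = 60  (base case)
Compare 34 with 60 -> 60
Compare 78 with 60 -> 78

78


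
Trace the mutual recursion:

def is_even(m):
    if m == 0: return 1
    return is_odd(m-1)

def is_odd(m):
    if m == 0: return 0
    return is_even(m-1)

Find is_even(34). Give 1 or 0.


is_even(34) = is_odd(33)
is_odd(33) = is_even(32)
is_even(32) = is_odd(31)
is_odd(31) = is_even(30)
is_even(30) = is_odd(29)
is_odd(29) = is_even(28)
is_even(28) = is_odd(27)
is_odd(27) = is_even(26)
is_even(26) = is_odd(25)
is_odd(25) = is_even(24)
is_even(24) = is_odd(23)
is_odd(23) = is_even(22)
is_even(22) = is_odd(21)
is_odd(21) = is_even(20)
is_even(20) = is_odd(19)
is_odd(19) = is_even(18)
is_even(18) = is_odd(17)
is_odd(17) = is_even(16)
is_even(16) = is_odd(15)
is_odd(15) = is_even(14)
is_even(14) = is_odd(13)
is_odd(13) = is_even(12)
is_even(12) = is_odd(11)
is_odd(11) = is_even(10)
is_even(10) = is_odd(9)
is_odd(9) = is_even(8)
is_even(8) = is_odd(7)
is_odd(7) = is_even(6)
is_even(6) = is_odd(5)
is_odd(5) = is_even(4)
is_even(4) = is_odd(3)
is_odd(3) = is_even(2)
is_even(2) = is_odd(1)
is_odd(1) = is_even(0)
is_even(0) = 1  (base case)
Result: 1

1


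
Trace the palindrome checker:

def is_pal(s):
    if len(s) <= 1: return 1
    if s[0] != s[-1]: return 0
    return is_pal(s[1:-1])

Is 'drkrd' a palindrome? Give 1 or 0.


is_pal('drkrd'): s[0]='d' == s[-1]='d' -> check is_pal('rkr')
is_pal('rkr'): s[0]='r' == s[-1]='r' -> check is_pal('k')
is_pal('k'): len <= 1 -> return 1  (base case)
Result: 1 (palindrome)

1


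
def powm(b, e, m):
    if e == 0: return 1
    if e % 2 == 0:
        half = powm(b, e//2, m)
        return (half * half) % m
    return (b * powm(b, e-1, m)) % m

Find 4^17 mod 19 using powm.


powm(4, 17, 19): e is odd, compute powm(4, 16, 19)
  powm(4, 16, 19): e is even, compute powm(4, 8, 19)
    powm(4, 8, 19): e is even, compute powm(4, 4, 19)
      powm(4, 4, 19): e is even, compute powm(4, 2, 19)
        powm(4, 2, 19): e is even, compute powm(4, 1, 19)
          powm(4, 1, 19): e is odd, compute powm(4, 0, 19)
          powm(4, 0, 19) = 1
          (4 * 1) % 19 = 4
        half=4, (4*4) % 19 = 16
      half=16, (16*16) % 19 = 9
    half=9, (9*9) % 19 = 5
  half=5, (5*5) % 19 = 6
(4 * 6) % 19 = 5

5


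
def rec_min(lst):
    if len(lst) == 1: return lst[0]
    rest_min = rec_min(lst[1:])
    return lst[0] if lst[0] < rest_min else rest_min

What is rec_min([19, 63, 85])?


rec_min([19, 63, 85]): compare 19 with rec_min([63, 85])
rec_min([63, 85]): compare 63 with rec_min([85])
rec_min([85]) = 85  (base case)
Compare 63 with 85 -> 63
Compare 19 with 63 -> 19

19


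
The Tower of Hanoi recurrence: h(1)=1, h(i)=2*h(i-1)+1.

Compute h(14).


h(14) = 2 * h(13) + 1
h(13) = 2 * h(12) + 1
h(12) = 2 * h(11) + 1
h(11) = 2 * h(10) + 1
h(10) = 2 * h(9) + 1
h(9) = 2 * h(8) + 1
h(8) = 2 * h(7) + 1
h(7) = 2 * h(6) + 1
h(6) = 2 * h(5) + 1
h(5) = 2 * h(4) + 1
h(4) = 2 * h(3) + 1
h(3) = 2 * h(2) + 1
h(2) = 2 * h(1) + 1
h(1) = 1  (base case)
h(2) = 2 * 1 + 1 = 3
h(3) = 2 * 3 + 1 = 7
h(4) = 2 * 7 + 1 = 15
h(5) = 2 * 15 + 1 = 31
h(6) = 2 * 31 + 1 = 63
h(7) = 2 * 63 + 1 = 127
h(8) = 2 * 127 + 1 = 255
h(9) = 2 * 255 + 1 = 511
h(10) = 2 * 511 + 1 = 1023
h(11) = 2 * 1023 + 1 = 2047
h(12) = 2 * 2047 + 1 = 4095
h(13) = 2 * 4095 + 1 = 8191
h(14) = 2 * 8191 + 1 = 16383

16383


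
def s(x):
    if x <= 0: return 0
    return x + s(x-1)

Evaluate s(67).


s(67)
= 67 + 66 + 65 + 64 + 63 + 62 + 61 + 60 + 59 + 58 + 57 + 56 + 55 + 54 + 53 + 52 + 51 + 50 + 49 + 48 + 47 + 46 + 45 + 44 + 43 + 42 + 41 + 40 + 39 + 38 + 37 + 36 + 35 + 34 + 33 + 32 + 31 + 30 + 29 + 28 + 27 + 26 + 25 + 24 + 23 + 22 + 21 + 20 + 19 + 18 + 17 + 16 + 15 + 14 + 13 + 12 + 11 + 10 + 9 + 8 + 7 + 6 + 5 + 4 + 3 + 2 + 1 + s(0)
= 67 + 66 + 65 + 64 + 63 + 62 + 61 + 60 + 59 + 58 + 57 + 56 + 55 + 54 + 53 + 52 + 51 + 50 + 49 + 48 + 47 + 46 + 45 + 44 + 43 + 42 + 41 + 40 + 39 + 38 + 37 + 36 + 35 + 34 + 33 + 32 + 31 + 30 + 29 + 28 + 27 + 26 + 25 + 24 + 23 + 22 + 21 + 20 + 19 + 18 + 17 + 16 + 15 + 14 + 13 + 12 + 11 + 10 + 9 + 8 + 7 + 6 + 5 + 4 + 3 + 2 + 1 + 0
= 2278

2278


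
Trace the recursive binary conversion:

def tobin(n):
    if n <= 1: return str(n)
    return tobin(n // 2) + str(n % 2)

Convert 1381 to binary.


tobin(1381) = tobin(690) + '1'
tobin(690) = tobin(345) + '0'
tobin(345) = tobin(172) + '1'
tobin(172) = tobin(86) + '0'
tobin(86) = tobin(43) + '0'
tobin(43) = tobin(21) + '1'
tobin(21) = tobin(10) + '1'
tobin(10) = tobin(5) + '0'
tobin(5) = tobin(2) + '1'
tobin(2) = tobin(1) + '0'
tobin(1) = '1'  (base case)
Concatenating: '1' + '0' + '1' + '0' + '1' + '1' + '0' + '0' + '1' + '0' + '1' = '10101100101'

10101100101


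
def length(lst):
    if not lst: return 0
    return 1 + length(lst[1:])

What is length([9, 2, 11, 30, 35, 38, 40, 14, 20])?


length([9, 2, 11, 30, 35, 38, 40, 14, 20]) = 1 + length([2, 11, 30, 35, 38, 40, 14, 20])
length([2, 11, 30, 35, 38, 40, 14, 20]) = 1 + length([11, 30, 35, 38, 40, 14, 20])
length([11, 30, 35, 38, 40, 14, 20]) = 1 + length([30, 35, 38, 40, 14, 20])
length([30, 35, 38, 40, 14, 20]) = 1 + length([35, 38, 40, 14, 20])
length([35, 38, 40, 14, 20]) = 1 + length([38, 40, 14, 20])
length([38, 40, 14, 20]) = 1 + length([40, 14, 20])
length([40, 14, 20]) = 1 + length([14, 20])
length([14, 20]) = 1 + length([20])
length([20]) = 1 + length([])
length([]) = 0  (base case)
Unwinding: 1 + 1 + 1 + 1 + 1 + 1 + 1 + 1 + 1 + 0 = 9

9


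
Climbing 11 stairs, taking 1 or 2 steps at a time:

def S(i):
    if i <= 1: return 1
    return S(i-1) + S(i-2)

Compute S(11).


Building up from base cases:
S(0) = 1
S(1) = 1
S(2) = S(1) + S(0) = 1 + 1 = 2
S(3) = S(2) + S(1) = 2 + 1 = 3
S(4) = S(3) + S(2) = 3 + 2 = 5
S(5) = S(4) + S(3) = 5 + 3 = 8
S(6) = S(5) + S(4) = 8 + 5 = 13
S(7) = S(6) + S(5) = 13 + 8 = 21
S(8) = S(7) + S(6) = 21 + 13 = 34
S(9) = S(8) + S(7) = 34 + 21 = 55
S(10) = S(9) + S(8) = 55 + 34 = 89
S(11) = S(10) + S(9) = 89 + 55 = 144

144


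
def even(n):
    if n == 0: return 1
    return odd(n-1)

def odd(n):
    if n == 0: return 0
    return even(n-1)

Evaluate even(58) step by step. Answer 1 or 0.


even(58) = odd(57)
odd(57) = even(56)
even(56) = odd(55)
odd(55) = even(54)
even(54) = odd(53)
odd(53) = even(52)
even(52) = odd(51)
odd(51) = even(50)
even(50) = odd(49)
odd(49) = even(48)
even(48) = odd(47)
odd(47) = even(46)
even(46) = odd(45)
odd(45) = even(44)
even(44) = odd(43)
odd(43) = even(42)
even(42) = odd(41)
odd(41) = even(40)
even(40) = odd(39)
odd(39) = even(38)
even(38) = odd(37)
odd(37) = even(36)
even(36) = odd(35)
odd(35) = even(34)
even(34) = odd(33)
odd(33) = even(32)
even(32) = odd(31)
odd(31) = even(30)
even(30) = odd(29)
odd(29) = even(28)
even(28) = odd(27)
odd(27) = even(26)
even(26) = odd(25)
odd(25) = even(24)
even(24) = odd(23)
odd(23) = even(22)
even(22) = odd(21)
odd(21) = even(20)
even(20) = odd(19)
odd(19) = even(18)
even(18) = odd(17)
odd(17) = even(16)
even(16) = odd(15)
odd(15) = even(14)
even(14) = odd(13)
odd(13) = even(12)
even(12) = odd(11)
odd(11) = even(10)
even(10) = odd(9)
odd(9) = even(8)
even(8) = odd(7)
odd(7) = even(6)
even(6) = odd(5)
odd(5) = even(4)
even(4) = odd(3)
odd(3) = even(2)
even(2) = odd(1)
odd(1) = even(0)
even(0) = 1  (base case)
Result: 1

1


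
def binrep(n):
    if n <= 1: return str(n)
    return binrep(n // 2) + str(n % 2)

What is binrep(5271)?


binrep(5271) = binrep(2635) + '1'
binrep(2635) = binrep(1317) + '1'
binrep(1317) = binrep(658) + '1'
binrep(658) = binrep(329) + '0'
binrep(329) = binrep(164) + '1'
binrep(164) = binrep(82) + '0'
binrep(82) = binrep(41) + '0'
binrep(41) = binrep(20) + '1'
binrep(20) = binrep(10) + '0'
binrep(10) = binrep(5) + '0'
binrep(5) = binrep(2) + '1'
binrep(2) = binrep(1) + '0'
binrep(1) = '1'  (base case)
Concatenating: '1' + '0' + '1' + '0' + '0' + '1' + '0' + '0' + '1' + '0' + '1' + '1' + '1' = '1010010010111'

1010010010111


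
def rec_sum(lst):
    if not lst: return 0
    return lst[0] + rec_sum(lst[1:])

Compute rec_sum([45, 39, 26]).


rec_sum([45, 39, 26]) = 45 + rec_sum([39, 26])
rec_sum([39, 26]) = 39 + rec_sum([26])
rec_sum([26]) = 26 + rec_sum([])
rec_sum([]) = 0  (base case)
Total: 45 + 39 + 26 + 0 = 110

110


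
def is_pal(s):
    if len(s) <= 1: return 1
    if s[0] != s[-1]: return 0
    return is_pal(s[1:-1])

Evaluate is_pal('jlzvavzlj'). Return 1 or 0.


is_pal('jlzvavzlj'): s[0]='j' == s[-1]='j' -> check is_pal('lzvavzl')
is_pal('lzvavzl'): s[0]='l' == s[-1]='l' -> check is_pal('zvavz')
is_pal('zvavz'): s[0]='z' == s[-1]='z' -> check is_pal('vav')
is_pal('vav'): s[0]='v' == s[-1]='v' -> check is_pal('a')
is_pal('a'): len <= 1 -> return 1  (base case)
Result: 1 (palindrome)

1


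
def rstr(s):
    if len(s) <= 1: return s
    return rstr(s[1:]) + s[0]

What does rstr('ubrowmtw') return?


rstr('ubrowmtw') = rstr('browmtw') + 'u'
rstr('browmtw') = rstr('rowmtw') + 'b'
rstr('rowmtw') = rstr('owmtw') + 'r'
rstr('owmtw') = rstr('wmtw') + 'o'
rstr('wmtw') = rstr('mtw') + 'w'
rstr('mtw') = rstr('tw') + 'm'
rstr('tw') = rstr('w') + 't'
rstr('w') = 'w'  (base case)
Concatenating: 'w' + 't' + 'm' + 'w' + 'o' + 'r' + 'b' + 'u' = 'wtmworbu'

wtmworbu


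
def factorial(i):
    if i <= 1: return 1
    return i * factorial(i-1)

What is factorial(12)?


factorial(12)
= 12 * factorial(11)
= 12 * 11 * factorial(10)
= 12 * 11 * 10 * factorial(9)
= 12 * 11 * 10 * 9 * factorial(8)
= 12 * 11 * 10 * 9 * 8 * factorial(7)
= 12 * 11 * 10 * 9 * 8 * 7 * factorial(6)
= 12 * 11 * 10 * 9 * 8 * 7 * 6 * factorial(5)
= 12 * 11 * 10 * 9 * 8 * 7 * 6 * 5 * factorial(4)
= 12 * 11 * 10 * 9 * 8 * 7 * 6 * 5 * 4 * factorial(3)
= 12 * 11 * 10 * 9 * 8 * 7 * 6 * 5 * 4 * 3 * factorial(2)
= 12 * 11 * 10 * 9 * 8 * 7 * 6 * 5 * 4 * 3 * 2 * factorial(1)
= 12 * 11 * 10 * 9 * 8 * 7 * 6 * 5 * 4 * 3 * 2 * 1
= 479001600

479001600


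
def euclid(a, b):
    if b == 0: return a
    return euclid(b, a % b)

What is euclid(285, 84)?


euclid(285, 84) = euclid(84, 33)
euclid(84, 33) = euclid(33, 18)
euclid(33, 18) = euclid(18, 15)
euclid(18, 15) = euclid(15, 3)
euclid(15, 3) = euclid(3, 0)
euclid(3, 0) = 3  (base case)

3


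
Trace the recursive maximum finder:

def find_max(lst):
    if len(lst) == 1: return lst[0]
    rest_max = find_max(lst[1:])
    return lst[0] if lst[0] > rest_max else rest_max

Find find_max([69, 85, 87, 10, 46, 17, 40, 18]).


find_max([69, 85, 87, 10, 46, 17, 40, 18]): compare 69 with find_max([85, 87, 10, 46, 17, 40, 18])
find_max([85, 87, 10, 46, 17, 40, 18]): compare 85 with find_max([87, 10, 46, 17, 40, 18])
find_max([87, 10, 46, 17, 40, 18]): compare 87 with find_max([10, 46, 17, 40, 18])
find_max([10, 46, 17, 40, 18]): compare 10 with find_max([46, 17, 40, 18])
find_max([46, 17, 40, 18]): compare 46 with find_max([17, 40, 18])
find_max([17, 40, 18]): compare 17 with find_max([40, 18])
find_max([40, 18]): compare 40 with find_max([18])
find_max([18]) = 18  (base case)
Compare 40 with 18 -> 40
Compare 17 with 40 -> 40
Compare 46 with 40 -> 46
Compare 10 with 46 -> 46
Compare 87 with 46 -> 87
Compare 85 with 87 -> 87
Compare 69 with 87 -> 87

87


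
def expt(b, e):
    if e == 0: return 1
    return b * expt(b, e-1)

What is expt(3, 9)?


expt(3, 9)
= 3 * expt(3, 8)
= 3 * 3 * expt(3, 7)
= 3 * 3 * 3 * expt(3, 6)
= 3 * 3 * 3 * 3 * expt(3, 5)
= 3 * 3 * 3 * 3 * 3 * expt(3, 4)
= 3 * 3 * 3 * 3 * 3 * 3 * expt(3, 3)
= 3 * 3 * 3 * 3 * 3 * 3 * 3 * expt(3, 2)
= 3 * 3 * 3 * 3 * 3 * 3 * 3 * 3 * expt(3, 1)
= 3 * 3 * 3 * 3 * 3 * 3 * 3 * 3 * 3 * expt(3, 0)
= 3 * 3 * 3 * 3 * 3 * 3 * 3 * 3 * 3 * 1
= 19683

19683


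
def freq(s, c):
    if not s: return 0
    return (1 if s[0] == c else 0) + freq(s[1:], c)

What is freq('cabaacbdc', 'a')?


s[0]='c' != 'a' -> 0
s[0]='a' == 'a' -> 1
s[0]='b' != 'a' -> 0
s[0]='a' == 'a' -> 1
s[0]='a' == 'a' -> 1
s[0]='c' != 'a' -> 0
s[0]='b' != 'a' -> 0
s[0]='d' != 'a' -> 0
s[0]='c' != 'a' -> 0
Sum: 0 + 1 + 0 + 1 + 1 + 0 + 0 + 0 + 0 = 3

3


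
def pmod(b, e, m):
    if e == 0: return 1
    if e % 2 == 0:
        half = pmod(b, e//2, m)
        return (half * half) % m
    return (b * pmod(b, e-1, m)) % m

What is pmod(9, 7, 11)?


pmod(9, 7, 11): e is odd, compute pmod(9, 6, 11)
  pmod(9, 6, 11): e is even, compute pmod(9, 3, 11)
    pmod(9, 3, 11): e is odd, compute pmod(9, 2, 11)
      pmod(9, 2, 11): e is even, compute pmod(9, 1, 11)
        pmod(9, 1, 11): e is odd, compute pmod(9, 0, 11)
          pmod(9, 0, 11) = 1
        (9 * 1) % 11 = 9
      half=9, (9*9) % 11 = 4
    (9 * 4) % 11 = 3
  half=3, (3*3) % 11 = 9
(9 * 9) % 11 = 4

4


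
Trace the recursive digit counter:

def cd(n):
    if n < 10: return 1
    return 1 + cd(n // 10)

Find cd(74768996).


cd(74768996) = 1 + cd(7476899)
cd(7476899) = 1 + cd(747689)
cd(747689) = 1 + cd(74768)
cd(74768) = 1 + cd(7476)
cd(7476) = 1 + cd(747)
cd(747) = 1 + cd(74)
cd(74) = 1 + cd(7)
cd(7) = 1  (base case: 7 < 10)
Unwinding: 1 + 1 + 1 + 1 + 1 + 1 + 1 + 1 = 8

8


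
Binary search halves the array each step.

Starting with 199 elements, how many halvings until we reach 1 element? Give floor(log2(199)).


199 / 2 = 99
99 / 2 = 49
49 / 2 = 24
24 / 2 = 12
12 / 2 = 6
6 / 2 = 3
3 / 2 = 1
Reached 1 after 7 halvings

7


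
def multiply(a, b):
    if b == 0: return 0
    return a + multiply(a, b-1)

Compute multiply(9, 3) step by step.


multiply(9, 3) = 9 + multiply(9, 2)
multiply(9, 2) = 9 + multiply(9, 1)
multiply(9, 1) = 9 + multiply(9, 0)
multiply(9, 0) = 0  (base case)
Total: 9 + 9 + 9 + 0 = 27

27


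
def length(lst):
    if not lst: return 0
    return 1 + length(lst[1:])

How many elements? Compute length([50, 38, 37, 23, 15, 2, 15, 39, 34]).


length([50, 38, 37, 23, 15, 2, 15, 39, 34]) = 1 + length([38, 37, 23, 15, 2, 15, 39, 34])
length([38, 37, 23, 15, 2, 15, 39, 34]) = 1 + length([37, 23, 15, 2, 15, 39, 34])
length([37, 23, 15, 2, 15, 39, 34]) = 1 + length([23, 15, 2, 15, 39, 34])
length([23, 15, 2, 15, 39, 34]) = 1 + length([15, 2, 15, 39, 34])
length([15, 2, 15, 39, 34]) = 1 + length([2, 15, 39, 34])
length([2, 15, 39, 34]) = 1 + length([15, 39, 34])
length([15, 39, 34]) = 1 + length([39, 34])
length([39, 34]) = 1 + length([34])
length([34]) = 1 + length([])
length([]) = 0  (base case)
Unwinding: 1 + 1 + 1 + 1 + 1 + 1 + 1 + 1 + 1 + 0 = 9

9


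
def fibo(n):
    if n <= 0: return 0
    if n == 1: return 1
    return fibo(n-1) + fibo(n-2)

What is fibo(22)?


Computing fibo(22) bottom-up:
fibo(0) = 0
fibo(1) = 1
fibo(2) = fibo(1) + fibo(0) = 1 + 0 = 1
fibo(3) = fibo(2) + fibo(1) = 1 + 1 = 2
fibo(4) = fibo(3) + fibo(2) = 2 + 1 = 3
fibo(5) = fibo(4) + fibo(3) = 3 + 2 = 5
fibo(6) = fibo(5) + fibo(4) = 5 + 3 = 8
fibo(7) = fibo(6) + fibo(5) = 8 + 5 = 13
fibo(8) = fibo(7) + fibo(6) = 13 + 8 = 21
fibo(9) = fibo(8) + fibo(7) = 21 + 13 = 34
fibo(10) = fibo(9) + fibo(8) = 34 + 21 = 55
fibo(11) = fibo(10) + fibo(9) = 55 + 34 = 89
fibo(12) = fibo(11) + fibo(10) = 89 + 55 = 144
fibo(13) = fibo(12) + fibo(11) = 144 + 89 = 233
fibo(14) = fibo(13) + fibo(12) = 233 + 144 = 377
fibo(15) = fibo(14) + fibo(13) = 377 + 233 = 610
fibo(16) = fibo(15) + fibo(14) = 610 + 377 = 987
fibo(17) = fibo(16) + fibo(15) = 987 + 610 = 1597
fibo(18) = fibo(17) + fibo(16) = 1597 + 987 = 2584
fibo(19) = fibo(18) + fibo(17) = 2584 + 1597 = 4181
fibo(20) = fibo(19) + fibo(18) = 4181 + 2584 = 6765
fibo(21) = fibo(20) + fibo(19) = 6765 + 4181 = 10946
fibo(22) = fibo(21) + fibo(20) = 10946 + 6765 = 17711

17711


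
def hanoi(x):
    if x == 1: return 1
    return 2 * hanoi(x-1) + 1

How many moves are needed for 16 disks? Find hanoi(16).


hanoi(16) = 2 * hanoi(15) + 1
hanoi(15) = 2 * hanoi(14) + 1
hanoi(14) = 2 * hanoi(13) + 1
hanoi(13) = 2 * hanoi(12) + 1
hanoi(12) = 2 * hanoi(11) + 1
hanoi(11) = 2 * hanoi(10) + 1
hanoi(10) = 2 * hanoi(9) + 1
hanoi(9) = 2 * hanoi(8) + 1
hanoi(8) = 2 * hanoi(7) + 1
hanoi(7) = 2 * hanoi(6) + 1
hanoi(6) = 2 * hanoi(5) + 1
hanoi(5) = 2 * hanoi(4) + 1
hanoi(4) = 2 * hanoi(3) + 1
hanoi(3) = 2 * hanoi(2) + 1
hanoi(2) = 2 * hanoi(1) + 1
hanoi(1) = 1  (base case)
hanoi(2) = 2 * 1 + 1 = 3
hanoi(3) = 2 * 3 + 1 = 7
hanoi(4) = 2 * 7 + 1 = 15
hanoi(5) = 2 * 15 + 1 = 31
hanoi(6) = 2 * 31 + 1 = 63
hanoi(7) = 2 * 63 + 1 = 127
hanoi(8) = 2 * 127 + 1 = 255
hanoi(9) = 2 * 255 + 1 = 511
hanoi(10) = 2 * 511 + 1 = 1023
hanoi(11) = 2 * 1023 + 1 = 2047
hanoi(12) = 2 * 2047 + 1 = 4095
hanoi(13) = 2 * 4095 + 1 = 8191
hanoi(14) = 2 * 8191 + 1 = 16383
hanoi(15) = 2 * 16383 + 1 = 32767
hanoi(16) = 2 * 32767 + 1 = 65535

65535


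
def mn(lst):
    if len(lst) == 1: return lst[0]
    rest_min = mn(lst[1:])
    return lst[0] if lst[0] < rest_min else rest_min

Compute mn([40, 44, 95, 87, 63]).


mn([40, 44, 95, 87, 63]): compare 40 with mn([44, 95, 87, 63])
mn([44, 95, 87, 63]): compare 44 with mn([95, 87, 63])
mn([95, 87, 63]): compare 95 with mn([87, 63])
mn([87, 63]): compare 87 with mn([63])
mn([63]) = 63  (base case)
Compare 87 with 63 -> 63
Compare 95 with 63 -> 63
Compare 44 with 63 -> 44
Compare 40 with 44 -> 40

40


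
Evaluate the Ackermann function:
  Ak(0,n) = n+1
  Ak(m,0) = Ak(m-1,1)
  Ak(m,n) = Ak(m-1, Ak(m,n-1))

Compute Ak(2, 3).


Ak(2, 3) = Ak(1, Ak(2, 2))
  Ak(2, 2) = Ak(1, Ak(2, 1))
    Ak(2, 1) = Ak(1, Ak(2, 0))
      Ak(2, 0) = Ak(1, 1)
        Ak(1, 1) = Ak(0, Ak(1, 0))
          Ak(1, 0) = Ak(0, 1)
          Ak(0, 1) = 2
          = Ak(0, 2)
          Ak(0, 2) = 3
      = Ak(1, 3)
      Ak(1, 3) = Ak(0, Ak(1, 2))
        Ak(1, 2) = Ak(0, Ak(1, 1))
          Ak(1, 1) = Ak(0, Ak(1, 0))
          Ak(1, 0) = Ak(0, 1)
          Ak(0, 1) = 2
            = Ak(0, 2)
          Ak(0, 2) = 3
          = Ak(0, 3)
          Ak(0, 3) = 4
        = Ak(0, 4)
        Ak(0, 4) = 5
    = Ak(1, 5)
    Ak(1, 5) = Ak(0, Ak(1, 4))
      Ak(1, 4) = Ak(0, Ak(1, 3))
        Ak(1, 3) = Ak(0, Ak(1, 2))
... (trace truncated)
Result: Ak(2, 3) = 9

9


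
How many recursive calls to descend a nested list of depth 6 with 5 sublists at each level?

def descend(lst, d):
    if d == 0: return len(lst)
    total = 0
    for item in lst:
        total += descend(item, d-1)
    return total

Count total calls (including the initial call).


At depth 0 (root): 1 call
At depth 1: each of 1 parents calls descend on 5 children = 5 calls
At depth 2: each of 5 parents calls descend on 5 children = 25 calls
At depth 3: each of 25 parents calls descend on 5 children = 125 calls
At depth 4: each of 125 parents calls descend on 5 children = 625 calls
At depth 5: each of 625 parents calls descend on 5 children = 3125 calls
At depth 6: each of 3125 parents calls descend on 5 children = 15625 calls
Total: 1 + 5 + 25 + 125 + 625 + 3125 + 15625 = 19531

19531


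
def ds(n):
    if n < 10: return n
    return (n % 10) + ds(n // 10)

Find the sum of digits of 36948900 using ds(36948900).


ds(36948900) = 0 + ds(3694890)
ds(3694890) = 0 + ds(369489)
ds(369489) = 9 + ds(36948)
ds(36948) = 8 + ds(3694)
ds(3694) = 4 + ds(369)
ds(369) = 9 + ds(36)
ds(36) = 6 + ds(3)
ds(3) = 3  (base case)
Total: 0 + 0 + 9 + 8 + 4 + 9 + 6 + 3 = 39

39


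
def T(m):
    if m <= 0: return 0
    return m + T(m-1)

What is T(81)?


T(81)
= 81 + 80 + 79 + 78 + 77 + 76 + 75 + 74 + 73 + 72 + 71 + 70 + 69 + 68 + 67 + 66 + 65 + 64 + 63 + 62 + 61 + 60 + 59 + 58 + 57 + 56 + 55 + 54 + 53 + 52 + 51 + 50 + 49 + 48 + 47 + 46 + 45 + 44 + 43 + 42 + 41 + 40 + 39 + 38 + 37 + 36 + 35 + 34 + 33 + 32 + 31 + 30 + 29 + 28 + 27 + 26 + 25 + 24 + 23 + 22 + 21 + 20 + 19 + 18 + 17 + 16 + 15 + 14 + 13 + 12 + 11 + 10 + 9 + 8 + 7 + 6 + 5 + 4 + 3 + 2 + 1 + T(0)
= 81 + 80 + 79 + 78 + 77 + 76 + 75 + 74 + 73 + 72 + 71 + 70 + 69 + 68 + 67 + 66 + 65 + 64 + 63 + 62 + 61 + 60 + 59 + 58 + 57 + 56 + 55 + 54 + 53 + 52 + 51 + 50 + 49 + 48 + 47 + 46 + 45 + 44 + 43 + 42 + 41 + 40 + 39 + 38 + 37 + 36 + 35 + 34 + 33 + 32 + 31 + 30 + 29 + 28 + 27 + 26 + 25 + 24 + 23 + 22 + 21 + 20 + 19 + 18 + 17 + 16 + 15 + 14 + 13 + 12 + 11 + 10 + 9 + 8 + 7 + 6 + 5 + 4 + 3 + 2 + 1 + 0
= 3321

3321


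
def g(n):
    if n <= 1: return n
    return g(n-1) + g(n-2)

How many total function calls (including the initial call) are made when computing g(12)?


Let C(n) = total calls for g(n)
C(0) = 1, C(1) = 1
C(2) = 1 + C(1) + C(0) = 1 + 1 + 1 = 3
C(3) = 1 + C(2) + C(1) = 1 + 3 + 1 = 5
C(4) = 1 + C(3) + C(2) = 1 + 5 + 3 = 9
C(5) = 1 + C(4) + C(3) = 1 + 9 + 5 = 15
C(6) = 1 + C(5) + C(4) = 1 + 15 + 9 = 25
C(7) = 1 + C(6) + C(5) = 1 + 25 + 15 = 41
C(8) = 1 + C(7) + C(6) = 1 + 41 + 25 = 67
C(9) = 1 + C(8) + C(7) = 1 + 67 + 41 = 109
C(10) = 1 + C(9) + C(8) = 1 + 109 + 67 = 177
C(11) = 1 + C(10) + C(9) = 1 + 177 + 109 = 287
C(12) = 1 + C(11) + C(10) = 1 + 287 + 177 = 465

465
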